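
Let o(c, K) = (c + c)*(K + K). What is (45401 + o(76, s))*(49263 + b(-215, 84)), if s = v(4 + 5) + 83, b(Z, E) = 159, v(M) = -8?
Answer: 3370629822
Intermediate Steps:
s = 75 (s = -8 + 83 = 75)
o(c, K) = 4*K*c (o(c, K) = (2*c)*(2*K) = 4*K*c)
(45401 + o(76, s))*(49263 + b(-215, 84)) = (45401 + 4*75*76)*(49263 + 159) = (45401 + 22800)*49422 = 68201*49422 = 3370629822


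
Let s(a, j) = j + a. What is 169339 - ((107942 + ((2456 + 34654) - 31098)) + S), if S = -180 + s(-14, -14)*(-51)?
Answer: 54137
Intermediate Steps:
s(a, j) = a + j
S = 1248 (S = -180 + (-14 - 14)*(-51) = -180 - 28*(-51) = -180 + 1428 = 1248)
169339 - ((107942 + ((2456 + 34654) - 31098)) + S) = 169339 - ((107942 + ((2456 + 34654) - 31098)) + 1248) = 169339 - ((107942 + (37110 - 31098)) + 1248) = 169339 - ((107942 + 6012) + 1248) = 169339 - (113954 + 1248) = 169339 - 1*115202 = 169339 - 115202 = 54137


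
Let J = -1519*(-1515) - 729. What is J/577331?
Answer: 2300556/577331 ≈ 3.9848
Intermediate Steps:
J = 2300556 (J = 2301285 - 729 = 2300556)
J/577331 = 2300556/577331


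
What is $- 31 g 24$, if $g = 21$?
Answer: $-15624$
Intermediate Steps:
$- 31 g 24 = - 31 \cdot 21 \cdot 24 = - 651 \cdot 24 = \left(-1\right) 15624 = -15624$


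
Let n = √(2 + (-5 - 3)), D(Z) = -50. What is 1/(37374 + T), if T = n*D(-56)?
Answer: 6229/232805146 + 25*I*√6/698415438 ≈ 2.6756e-5 + 8.768e-8*I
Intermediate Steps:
n = I*√6 (n = √(2 - 8) = √(-6) = I*√6 ≈ 2.4495*I)
T = -50*I*√6 (T = (I*√6)*(-50) = -50*I*√6 ≈ -122.47*I)
1/(37374 + T) = 1/(37374 - 50*I*√6)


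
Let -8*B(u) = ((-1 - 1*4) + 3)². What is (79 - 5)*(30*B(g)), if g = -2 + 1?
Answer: -1110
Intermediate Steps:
g = -1
B(u) = -½ (B(u) = -((-1 - 1*4) + 3)²/8 = -((-1 - 4) + 3)²/8 = -(-5 + 3)²/8 = -⅛*(-2)² = -⅛*4 = -½)
(79 - 5)*(30*B(g)) = (79 - 5)*(30*(-½)) = 74*(-15) = -1110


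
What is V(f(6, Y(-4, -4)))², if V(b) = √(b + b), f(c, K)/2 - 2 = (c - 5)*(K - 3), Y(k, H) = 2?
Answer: 4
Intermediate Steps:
f(c, K) = 4 + 2*(-5 + c)*(-3 + K) (f(c, K) = 4 + 2*((c - 5)*(K - 3)) = 4 + 2*((-5 + c)*(-3 + K)) = 4 + 2*(-5 + c)*(-3 + K))
V(b) = √2*√b (V(b) = √(2*b) = √2*√b)
V(f(6, Y(-4, -4)))² = (√2*√(34 - 10*2 - 6*6 + 2*2*6))² = (√2*√(34 - 20 - 36 + 24))² = (√2*√2)² = 2² = 4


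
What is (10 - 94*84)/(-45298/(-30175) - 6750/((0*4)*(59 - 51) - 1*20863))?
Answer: -34961693825/8089672 ≈ -4321.8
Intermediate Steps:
(10 - 94*84)/(-45298/(-30175) - 6750/((0*4)*(59 - 51) - 1*20863)) = (10 - 7896)/(-45298*(-1/30175) - 6750/(0*8 - 20863)) = -7886/(638/425 - 6750/(0 - 20863)) = -7886/(638/425 - 6750/(-20863)) = -7886/(638/425 - 6750*(-1/20863)) = -7886/(638/425 + 6750/20863) = -7886/16179344/8866775 = -7886*8866775/16179344 = -34961693825/8089672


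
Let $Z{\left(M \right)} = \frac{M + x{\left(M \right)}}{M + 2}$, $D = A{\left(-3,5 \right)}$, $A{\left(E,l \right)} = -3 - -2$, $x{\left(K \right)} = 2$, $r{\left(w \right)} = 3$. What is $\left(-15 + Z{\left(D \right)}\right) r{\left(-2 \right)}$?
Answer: $-42$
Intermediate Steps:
$A{\left(E,l \right)} = -1$ ($A{\left(E,l \right)} = -3 + 2 = -1$)
$D = -1$
$Z{\left(M \right)} = 1$ ($Z{\left(M \right)} = \frac{M + 2}{M + 2} = \frac{2 + M}{2 + M} = 1$)
$\left(-15 + Z{\left(D \right)}\right) r{\left(-2 \right)} = \left(-15 + 1\right) 3 = \left(-14\right) 3 = -42$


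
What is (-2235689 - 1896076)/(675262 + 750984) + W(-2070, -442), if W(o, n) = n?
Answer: -634532497/1426246 ≈ -444.90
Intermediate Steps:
(-2235689 - 1896076)/(675262 + 750984) + W(-2070, -442) = (-2235689 - 1896076)/(675262 + 750984) - 442 = -4131765/1426246 - 442 = -634532497/1426246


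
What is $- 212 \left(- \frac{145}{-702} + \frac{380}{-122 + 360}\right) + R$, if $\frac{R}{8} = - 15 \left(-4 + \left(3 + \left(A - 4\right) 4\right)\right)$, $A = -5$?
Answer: $\frac{169487050}{41769} \approx 4057.7$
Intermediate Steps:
$R = 4440$ ($R = 8 \left(- 15 \left(-4 + \left(3 + \left(-5 - 4\right) 4\right)\right)\right) = 8 \left(- 15 \left(-4 + \left(3 - 36\right)\right)\right) = 8 \left(- 15 \left(-4 - 33\right)\right) = 8 \left(\left(-15\right) \left(-37\right)\right) = 8 \cdot 555 = 4440$)
$- 212 \left(- \frac{145}{-702} + \frac{380}{-122 + 360}\right) + R = - 212 \left(- \frac{145}{-702} + \frac{380}{-122 + 360}\right) + 4440 = - 212 \left(\left(-145\right) \left(- \frac{1}{702}\right) + \frac{380}{238}\right) + 4440 = - 212 \left(\frac{145}{702} + 380 \cdot \frac{1}{238}\right) + 4440 = - 212 \left(\frac{145}{702} + \frac{190}{119}\right) + 4440 = \left(-212\right) \frac{150635}{83538} + 4440 = - \frac{15967310}{41769} + 4440 = \frac{169487050}{41769}$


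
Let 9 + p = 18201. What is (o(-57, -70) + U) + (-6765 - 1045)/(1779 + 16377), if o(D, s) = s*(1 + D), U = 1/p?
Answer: 35961395291/9174832 ≈ 3919.6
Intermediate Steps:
p = 18192 (p = -9 + 18201 = 18192)
U = 1/18192 ≈ 5.4969e-5
(o(-57, -70) + U) + (-6765 - 1045)/(1779 + 16377) = (-70*(1 - 57) + 1/18192) + (-6765 - 1045)/(1779 + 16377) = (-70*(-56) + 1/18192) - 7810/18156 = (3920 + 1/18192) - 7810*1/18156 = 71312641/18192 - 3905/9078 = 35961395291/9174832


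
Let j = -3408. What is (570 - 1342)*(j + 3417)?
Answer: -6948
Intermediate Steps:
(570 - 1342)*(j + 3417) = (570 - 1342)*(-3408 + 3417) = -772*9 = -6948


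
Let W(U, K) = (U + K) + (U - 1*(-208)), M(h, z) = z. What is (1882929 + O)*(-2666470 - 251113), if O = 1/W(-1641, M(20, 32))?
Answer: -16711536187808911/3042 ≈ -5.4936e+12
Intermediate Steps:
W(U, K) = 208 + K + 2*U (W(U, K) = (K + U) + (U + 208) = (K + U) + (208 + U) = 208 + K + 2*U)
O = -1/3042 (O = 1/(208 + 32 + 2*(-1641)) = 1/(208 + 32 - 3282) = 1/(-3042) = -1/3042 ≈ -0.00032873)
(1882929 + O)*(-2666470 - 251113) = (1882929 - 1/3042)*(-2666470 - 251113) = (5727870017/3042)*(-2917583) = -16711536187808911/3042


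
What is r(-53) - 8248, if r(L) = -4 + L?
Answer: -8305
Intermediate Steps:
r(-53) - 8248 = (-4 - 53) - 8248 = -57 - 8248 = -8305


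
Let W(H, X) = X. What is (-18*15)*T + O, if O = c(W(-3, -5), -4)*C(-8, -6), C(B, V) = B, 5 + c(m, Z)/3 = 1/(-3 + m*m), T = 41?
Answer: -120462/11 ≈ -10951.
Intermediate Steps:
c(m, Z) = -15 + 3/(-3 + m²) (c(m, Z) = -15 + 3/(-3 + m*m) = -15 + 3/(-3 + m²))
O = 1308/11 (O = (3*(16 - 5*(-5)²)/(-3 + (-5)²))*(-8) = (3*(16 - 5*25)/(-3 + 25))*(-8) = (3*(16 - 125)/22)*(-8) = (3*(1/22)*(-109))*(-8) = -327/22*(-8) = 1308/11 ≈ 118.91)
(-18*15)*T + O = -18*15*41 + 1308/11 = -270*41 + 1308/11 = -11070 + 1308/11 = -120462/11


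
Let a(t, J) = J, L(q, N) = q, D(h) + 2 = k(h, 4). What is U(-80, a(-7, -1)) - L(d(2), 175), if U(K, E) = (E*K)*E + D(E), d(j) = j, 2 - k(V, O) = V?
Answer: -81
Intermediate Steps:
k(V, O) = 2 - V
D(h) = -h (D(h) = -2 + (2 - h) = -h)
U(K, E) = -E + K*E² (U(K, E) = (E*K)*E - E = K*E² - E = -E + K*E²)
U(-80, a(-7, -1)) - L(d(2), 175) = -(-1 - 1*(-80)) - 1*2 = -(-1 + 80) - 2 = -1*79 - 2 = -79 - 2 = -81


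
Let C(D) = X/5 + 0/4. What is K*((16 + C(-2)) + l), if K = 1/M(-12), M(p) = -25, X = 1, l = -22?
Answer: 29/125 ≈ 0.23200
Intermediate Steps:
C(D) = ⅕ (C(D) = 1/5 + 0/4 = 1*(⅕) + 0*(¼) = ⅕ + 0 = ⅕)
K = -1/25 (K = 1/(-25) = -1/25 ≈ -0.040000)
K*((16 + C(-2)) + l) = -((16 + ⅕) - 22)/25 = -(81/5 - 22)/25 = -1/25*(-29/5) = 29/125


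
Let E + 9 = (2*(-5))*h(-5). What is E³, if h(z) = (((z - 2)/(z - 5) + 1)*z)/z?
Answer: -17576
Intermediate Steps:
h(z) = 1 + (-2 + z)/(-5 + z) (h(z) = (((-2 + z)/(-5 + z) + 1)*z)/z = ((1 + (-2 + z)/(-5 + z))*z)/z = (z*(1 + (-2 + z)/(-5 + z)))/z = 1 + (-2 + z)/(-5 + z))
E = -26 (E = -9 + (2*(-5))*((-7 + 2*(-5))/(-5 - 5)) = -9 - 10*(-7 - 10)/(-10) = -9 - (-1)*(-17) = -9 - 10*17/10 = -9 - 17 = -26)
E³ = (-26)³ = -17576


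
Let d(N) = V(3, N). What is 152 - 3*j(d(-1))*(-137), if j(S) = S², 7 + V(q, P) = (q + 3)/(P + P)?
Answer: 41252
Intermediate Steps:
V(q, P) = -7 + (3 + q)/(2*P) (V(q, P) = -7 + (q + 3)/(P + P) = -7 + (3 + q)/((2*P)) = -7 + (3 + q)*(1/(2*P)) = -7 + (3 + q)/(2*P))
d(N) = (6 - 14*N)/(2*N) (d(N) = (3 + 3 - 14*N)/(2*N) = (6 - 14*N)/(2*N))
152 - 3*j(d(-1))*(-137) = 152 - 3*(-7 + 3/(-1))²*(-137) = 152 - 3*(-7 + 3*(-1))²*(-137) = 152 - 3*(-7 - 3)²*(-137) = 152 - 3*(-10)²*(-137) = 152 - 3*100*(-137) = 152 - 300*(-137) = 152 + 41100 = 41252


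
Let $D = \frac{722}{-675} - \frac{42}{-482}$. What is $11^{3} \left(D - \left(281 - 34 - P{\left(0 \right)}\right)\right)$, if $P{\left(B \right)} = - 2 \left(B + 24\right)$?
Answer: $- \frac{64086255112}{162675} \approx -3.9395 \cdot 10^{5}$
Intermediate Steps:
$P{\left(B \right)} = -48 - 2 B$ ($P{\left(B \right)} = - 2 \left(24 + B\right) = -48 - 2 B$)
$D = - \frac{159827}{162675}$ ($D = 722 \left(- \frac{1}{675}\right) - - \frac{21}{241} = - \frac{722}{675} + \frac{21}{241} = - \frac{159827}{162675} \approx -0.98249$)
$11^{3} \left(D - \left(281 - 34 - P{\left(0 \right)}\right)\right) = 11^{3} \left(- \frac{159827}{162675} - \left(329 - 34\right)\right) = 1331 \left(- \frac{159827}{162675} + \left(\left(-48 + 0\right) - \left(281 - 34\right)\right)\right) = 1331 \left(- \frac{159827}{162675} - 295\right) = 1331 \left(- \frac{48148952}{162675}\right) = - \frac{64086255112}{162675}$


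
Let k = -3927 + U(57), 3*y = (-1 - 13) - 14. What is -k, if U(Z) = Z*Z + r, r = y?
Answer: 2062/3 ≈ 687.33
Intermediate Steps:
y = -28/3 (y = ((-1 - 13) - 14)/3 = (-14 - 14)/3 = (⅓)*(-28) = -28/3 ≈ -9.3333)
r = -28/3 ≈ -9.3333
U(Z) = -28/3 + Z² (U(Z) = Z*Z - 28/3 = Z² - 28/3 = -28/3 + Z²)
k = -2062/3 (k = -3927 + (-28/3 + 57²) = -3927 + (-28/3 + 3249) = -3927 + 9719/3 = -2062/3 ≈ -687.33)
-k = -1*(-2062/3) = 2062/3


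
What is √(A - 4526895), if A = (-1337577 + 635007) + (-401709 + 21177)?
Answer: 3*I*√623333 ≈ 2368.5*I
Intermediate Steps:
A = -1083102 (A = -702570 - 380532 = -1083102)
√(A - 4526895) = √(-1083102 - 4526895) = √(-5609997) = 3*I*√623333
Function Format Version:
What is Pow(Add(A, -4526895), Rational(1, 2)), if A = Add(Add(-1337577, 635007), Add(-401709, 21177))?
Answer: Mul(3, I, Pow(623333, Rational(1, 2))) ≈ Mul(2368.5, I)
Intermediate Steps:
A = -1083102 (A = Add(-702570, -380532) = -1083102)
Pow(Add(A, -4526895), Rational(1, 2)) = Pow(Add(-1083102, -4526895), Rational(1, 2)) = Pow(-5609997, Rational(1, 2)) = Mul(3, I, Pow(623333, Rational(1, 2)))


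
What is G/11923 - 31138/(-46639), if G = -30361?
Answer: -1044748305/556076797 ≈ -1.8788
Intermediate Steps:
G/11923 - 31138/(-46639) = -30361/11923 - 31138/(-46639) = -30361*1/11923 - 31138*(-1/46639) = -30361/11923 + 31138/46639 = -1044748305/556076797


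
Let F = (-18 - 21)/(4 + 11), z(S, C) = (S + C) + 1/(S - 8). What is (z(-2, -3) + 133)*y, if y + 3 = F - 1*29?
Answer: -221267/50 ≈ -4425.3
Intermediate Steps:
z(S, C) = C + S + 1/(-8 + S) (z(S, C) = (C + S) + 1/(-8 + S) = C + S + 1/(-8 + S))
F = -13/5 (F = -39/15 = -39*1/15 = -13/5 ≈ -2.6000)
y = -173/5 (y = -3 + (-13/5 - 1*29) = -3 + (-13/5 - 29) = -3 - 158/5 = -173/5 ≈ -34.600)
(z(-2, -3) + 133)*y = ((1 + (-2)**2 - 8*(-3) - 8*(-2) - 3*(-2))/(-8 - 2) + 133)*(-173/5) = ((1 + 4 + 24 + 16 + 6)/(-10) + 133)*(-173/5) = (-1/10*51 + 133)*(-173/5) = (-51/10 + 133)*(-173/5) = (1279/10)*(-173/5) = -221267/50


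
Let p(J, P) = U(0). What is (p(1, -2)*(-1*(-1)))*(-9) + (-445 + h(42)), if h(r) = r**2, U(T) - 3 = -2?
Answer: 1310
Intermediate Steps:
U(T) = 1 (U(T) = 3 - 2 = 1)
p(J, P) = 1
(p(1, -2)*(-1*(-1)))*(-9) + (-445 + h(42)) = (1*(-1*(-1)))*(-9) + (-445 + 42**2) = (1*1)*(-9) + (-445 + 1764) = 1*(-9) + 1319 = -9 + 1319 = 1310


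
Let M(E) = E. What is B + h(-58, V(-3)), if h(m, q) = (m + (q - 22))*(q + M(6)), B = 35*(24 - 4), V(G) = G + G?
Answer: 700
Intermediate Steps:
V(G) = 2*G
B = 700 (B = 35*20 = 700)
h(m, q) = (6 + q)*(-22 + m + q) (h(m, q) = (m + (q - 22))*(q + 6) = (m + (-22 + q))*(6 + q) = (-22 + m + q)*(6 + q) = (6 + q)*(-22 + m + q))
B + h(-58, V(-3)) = 700 + (-132 + (2*(-3))² - 32*(-3) + 6*(-58) - 116*(-3)) = 700 + (-132 + (-6)² - 16*(-6) - 348 - 58*(-6)) = 700 + (-132 + 36 + 96 - 348 + 348) = 700 + 0 = 700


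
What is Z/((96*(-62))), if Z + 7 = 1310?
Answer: -1303/5952 ≈ -0.21892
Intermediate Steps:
Z = 1303 (Z = -7 + 1310 = 1303)
Z/((96*(-62))) = 1303/((96*(-62))) = 1303/(-5952) = 1303*(-1/5952) = -1303/5952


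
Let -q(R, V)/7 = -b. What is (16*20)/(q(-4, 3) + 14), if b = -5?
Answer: -320/21 ≈ -15.238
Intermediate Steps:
q(R, V) = -35 (q(R, V) = -(-7)*(-5) = -7*5 = -35)
(16*20)/(q(-4, 3) + 14) = (16*20)/(-35 + 14) = 320/(-21) = 320*(-1/21) = -320/21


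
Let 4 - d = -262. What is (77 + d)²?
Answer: 117649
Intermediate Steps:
d = 266 (d = 4 - 1*(-262) = 4 + 262 = 266)
(77 + d)² = (77 + 266)² = 343² = 117649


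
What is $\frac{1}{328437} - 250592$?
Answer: $- \frac{82303684703}{328437} \approx -2.5059 \cdot 10^{5}$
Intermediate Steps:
$\frac{1}{328437} - 250592 = - \frac{82303684703}{328437}$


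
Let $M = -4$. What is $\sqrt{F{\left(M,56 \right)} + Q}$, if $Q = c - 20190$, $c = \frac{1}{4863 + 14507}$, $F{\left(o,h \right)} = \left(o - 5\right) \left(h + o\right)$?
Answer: $\frac{i \sqrt{7750817540830}}{19370} \approx 143.73 i$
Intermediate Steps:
$F{\left(o,h \right)} = \left(-5 + o\right) \left(h + o\right)$
$c = \frac{1}{19370} \approx 5.1626 \cdot 10^{-5}$
$Q = - \frac{391080299}{19370}$ ($Q = \frac{1}{19370} - 20190 = - \frac{391080299}{19370} \approx -20190.0$)
$\sqrt{F{\left(M,56 \right)} + Q} = \sqrt{\left(\left(-4\right)^{2} - 280 - -20 + 56 \left(-4\right)\right) - \frac{391080299}{19370}} = \sqrt{\left(16 - 280 + 20 - 224\right) - \frac{391080299}{19370}} = \sqrt{-468 - \frac{391080299}{19370}} = \sqrt{- \frac{400145459}{19370}} = \frac{i \sqrt{7750817540830}}{19370}$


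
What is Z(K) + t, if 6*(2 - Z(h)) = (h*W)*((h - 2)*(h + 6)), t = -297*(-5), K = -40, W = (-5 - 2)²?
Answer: 467967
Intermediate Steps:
W = 49 (W = (-7)² = 49)
t = 1485
Z(h) = 2 - 49*h*(-2 + h)*(6 + h)/6 (Z(h) = 2 - h*49*(h - 2)*(h + 6)/6 = 2 - 49*h*(-2 + h)*(6 + h)/6)
Z(K) + t = (2 + 98*(-40) - 98/3*(-40)² - 49/6*(-40)³) + 1485 = (2 - 3920 - 98/3*1600 - 49/6*(-64000)) + 1485 = (2 - 3920 - 156800/3 + 1568000/3) + 1485 = 466482 + 1485 = 467967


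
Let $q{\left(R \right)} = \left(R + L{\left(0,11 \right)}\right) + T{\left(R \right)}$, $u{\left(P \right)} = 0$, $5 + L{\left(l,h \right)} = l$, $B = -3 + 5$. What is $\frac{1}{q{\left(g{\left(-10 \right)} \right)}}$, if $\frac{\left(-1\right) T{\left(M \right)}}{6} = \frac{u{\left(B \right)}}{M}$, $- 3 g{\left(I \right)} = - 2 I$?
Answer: $- \frac{3}{35} \approx -0.085714$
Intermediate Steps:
$B = 2$
$L{\left(l,h \right)} = -5 + l$
$g{\left(I \right)} = \frac{2 I}{3}$ ($g{\left(I \right)} = - \frac{\left(-2\right) I}{3} = \frac{2 I}{3}$)
$T{\left(M \right)} = 0$ ($T{\left(M \right)} = - 6 \frac{0}{M} = \left(-6\right) 0 = 0$)
$q{\left(R \right)} = -5 + R$ ($q{\left(R \right)} = \left(R + \left(-5 + 0\right)\right) + 0 = \left(R - 5\right) + 0 = \left(-5 + R\right) + 0 = -5 + R$)
$\frac{1}{q{\left(g{\left(-10 \right)} \right)}} = \frac{1}{-5 + \frac{2}{3} \left(-10\right)} = \frac{1}{-5 - \frac{20}{3}} = \frac{1}{- \frac{35}{3}} = - \frac{3}{35}$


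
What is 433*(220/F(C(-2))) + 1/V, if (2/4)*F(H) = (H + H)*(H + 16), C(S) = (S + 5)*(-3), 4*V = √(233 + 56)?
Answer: -404603/1071 ≈ -377.78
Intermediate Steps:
V = 17/4 (V = √(233 + 56)/4 = √289/4 = (¼)*17 = 17/4 ≈ 4.2500)
C(S) = -15 - 3*S (C(S) = (5 + S)*(-3) = -15 - 3*S)
F(H) = 4*H*(16 + H) (F(H) = 2*((H + H)*(H + 16)) = 2*((2*H)*(16 + H)) = 2*(2*H*(16 + H)) = 4*H*(16 + H))
433*(220/F(C(-2))) + 1/V = 433*(220/((4*(-15 - 3*(-2))*(16 + (-15 - 3*(-2)))))) + 1/(17/4) = 433*(220/((4*(-15 + 6)*(16 + (-15 + 6))))) + 4/17 = 433*(220/((4*(-9)*(16 - 9)))) + 4/17 = 433*(220/((4*(-9)*7))) + 4/17 = 433*(220/(-252)) + 4/17 = 433*(220*(-1/252)) + 4/17 = 433*(-55/63) + 4/17 = -23815/63 + 4/17 = -404603/1071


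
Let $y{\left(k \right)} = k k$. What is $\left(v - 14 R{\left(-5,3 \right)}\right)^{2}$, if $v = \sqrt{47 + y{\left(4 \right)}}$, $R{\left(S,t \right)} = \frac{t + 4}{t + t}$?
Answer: $\frac{2968}{9} - 98 \sqrt{7} \approx 70.494$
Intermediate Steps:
$R{\left(S,t \right)} = \frac{4 + t}{2 t}$
$y{\left(k \right)} = k^{2}$
$v = 3 \sqrt{7}$ ($v = \sqrt{47 + 4^{2}} = \sqrt{47 + 16} = \sqrt{63} = 3 \sqrt{7} \approx 7.9373$)
$\left(v - 14 R{\left(-5,3 \right)}\right)^{2} = \left(3 \sqrt{7} - 14 \frac{4 + 3}{2 \cdot 3}\right)^{2} = \left(3 \sqrt{7} - 14 \cdot \frac{1}{2} \cdot \frac{1}{3} \cdot 7\right)^{2} = \left(3 \sqrt{7} - \frac{49}{3}\right)^{2} = \left(- \frac{49}{3} + 3 \sqrt{7}\right)^{2}$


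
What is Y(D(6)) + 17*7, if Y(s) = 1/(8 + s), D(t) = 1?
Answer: 1072/9 ≈ 119.11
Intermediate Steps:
Y(D(6)) + 17*7 = 1/(8 + 1) + 17*7 = 1/9 + 119 = ⅑ + 119 = 1072/9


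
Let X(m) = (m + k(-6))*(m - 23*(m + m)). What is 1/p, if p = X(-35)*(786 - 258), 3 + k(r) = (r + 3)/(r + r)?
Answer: -1/31392900 ≈ -3.1854e-8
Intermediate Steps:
k(r) = -3 + (3 + r)/(2*r) (k(r) = -3 + (r + 3)/(r + r) = -3 + (3 + r)/((2*r)) = -3 + (3 + r)*(1/(2*r)) = -3 + (3 + r)/(2*r))
X(m) = -45*m*(-11/4 + m) (X(m) = (m + (½)*(3 - 5*(-6))/(-6))*(m - 23*(m + m)) = (m + (½)*(-⅙)*(3 + 30))*(m - 46*m) = (m + (½)*(-⅙)*33)*(m - 46*m) = (m - 11/4)*(-45*m) = (-11/4 + m)*(-45*m) = -45*m*(-11/4 + m))
p = -31392900 (p = ((45/4)*(-35)*(11 - 4*(-35)))*(786 - 258) = ((45/4)*(-35)*(11 + 140))*528 = ((45/4)*(-35)*151)*528 = -237825/4*528 = -31392900)
1/p = 1/(-31392900) = -1/31392900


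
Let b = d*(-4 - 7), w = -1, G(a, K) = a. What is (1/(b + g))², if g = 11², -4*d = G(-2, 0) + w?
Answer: 16/203401 ≈ 7.8662e-5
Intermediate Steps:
d = ¾ (d = -(-2 - 1)/4 = -¼*(-3) = ¾ ≈ 0.75000)
b = -33/4 (b = 3*(-4 - 7)/4 = (¾)*(-11) = -33/4 ≈ -8.2500)
g = 121
(1/(b + g))² = (1/(-33/4 + 121))² = (1/(451/4))² = (4/451)² = 16/203401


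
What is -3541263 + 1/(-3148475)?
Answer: -11149578023926/3148475 ≈ -3.5413e+6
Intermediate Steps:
-3541263 + 1/(-3148475) = -3541263 - 1/3148475 = -11149578023926/3148475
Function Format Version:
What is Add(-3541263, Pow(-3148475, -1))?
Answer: Rational(-11149578023926, 3148475) ≈ -3.5413e+6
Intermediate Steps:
Add(-3541263, Pow(-3148475, -1)) = Add(-3541263, Rational(-1, 3148475)) = Rational(-11149578023926, 3148475)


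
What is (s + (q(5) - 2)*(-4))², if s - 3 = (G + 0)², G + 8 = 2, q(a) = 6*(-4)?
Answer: 20449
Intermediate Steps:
q(a) = -24
G = -6 (G = -8 + 2 = -6)
s = 39 (s = 3 + (-6 + 0)² = 3 + (-6)² = 3 + 36 = 39)
(s + (q(5) - 2)*(-4))² = (39 + (-24 - 2)*(-4))² = (39 - 26*(-4))² = (39 + 104)² = 143² = 20449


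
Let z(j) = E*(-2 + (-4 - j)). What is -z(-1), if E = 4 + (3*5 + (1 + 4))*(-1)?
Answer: -80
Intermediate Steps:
E = -16 (E = 4 + (15 + 5)*(-1) = 4 + 20*(-1) = 4 - 20 = -16)
z(j) = 96 + 16*j (z(j) = -16*(-2 + (-4 - j)) = -16*(-6 - j) = 96 + 16*j)
-z(-1) = -(96 + 16*(-1)) = -(96 - 16) = -1*80 = -80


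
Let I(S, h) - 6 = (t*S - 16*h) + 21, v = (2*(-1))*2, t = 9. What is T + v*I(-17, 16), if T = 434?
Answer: 1962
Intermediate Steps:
v = -4 (v = -2*2 = -4)
I(S, h) = 27 - 16*h + 9*S (I(S, h) = 6 + ((9*S - 16*h) + 21) = 6 + ((-16*h + 9*S) + 21) = 6 + (21 - 16*h + 9*S) = 27 - 16*h + 9*S)
T + v*I(-17, 16) = 434 - 4*(27 - 16*16 + 9*(-17)) = 434 - 4*(27 - 256 - 153) = 434 - 4*(-382) = 434 + 1528 = 1962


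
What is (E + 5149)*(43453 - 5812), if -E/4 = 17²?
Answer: 150300513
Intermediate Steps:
E = -1156 (E = -4*17² = -4*289 = -1156)
(E + 5149)*(43453 - 5812) = (-1156 + 5149)*(43453 - 5812) = 3993*37641 = 150300513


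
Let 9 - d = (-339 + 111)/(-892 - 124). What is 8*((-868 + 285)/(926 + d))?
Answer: -1184656/237433 ≈ -4.9894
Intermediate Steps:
d = 2229/254 (d = 9 - (-339 + 111)/(-892 - 124) = 9 - (-228)/(-1016) = 9 - (-228)*(-1)/1016 = 9 - 1*57/254 = 9 - 57/254 = 2229/254 ≈ 8.7756)
8*((-868 + 285)/(926 + d)) = 8*((-868 + 285)/(926 + 2229/254)) = 8*(-583/237433/254) = 8*(-583*254/237433) = 8*(-148082/237433) = -1184656/237433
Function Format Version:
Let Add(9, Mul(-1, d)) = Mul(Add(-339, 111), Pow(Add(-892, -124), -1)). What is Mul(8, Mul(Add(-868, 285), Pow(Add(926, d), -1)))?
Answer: Rational(-1184656, 237433) ≈ -4.9894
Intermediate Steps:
d = Rational(2229, 254) (d = Add(9, Mul(-1, Mul(Add(-339, 111), Pow(Add(-892, -124), -1)))) = Add(9, Mul(-1, Mul(-228, Pow(-1016, -1)))) = Add(9, Mul(-1, Mul(-228, Rational(-1, 1016)))) = Add(9, Mul(-1, Rational(57, 254))) = Add(9, Rational(-57, 254)) = Rational(2229, 254) ≈ 8.7756)
Mul(8, Mul(Add(-868, 285), Pow(Add(926, d), -1))) = Mul(8, Mul(Add(-868, 285), Pow(Add(926, Rational(2229, 254)), -1))) = Mul(8, Mul(-583, Pow(Rational(237433, 254), -1))) = Mul(8, Mul(-583, Rational(254, 237433))) = Mul(8, Rational(-148082, 237433)) = Rational(-1184656, 237433)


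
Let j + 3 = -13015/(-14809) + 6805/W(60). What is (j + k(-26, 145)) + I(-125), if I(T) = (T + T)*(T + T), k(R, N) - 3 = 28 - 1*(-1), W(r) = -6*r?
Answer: 66652203223/1066248 ≈ 62511.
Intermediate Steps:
k(R, N) = 32 (k(R, N) = 3 + (28 - 1*(-1)) = 3 + (28 + 1) = 3 + 29 = 32)
I(T) = 4*T² (I(T) = (2*T)*(2*T) = 4*T²)
j = -22416713/1066248 (j = -3 + (-13015/(-14809) + 6805/((-6*60))) = -3 + (-13015*(-1/14809) + 6805/(-360)) = -3 + (13015/14809 + 6805*(-1/360)) = -3 + (13015/14809 - 1361/72) = -3 - 19217969/1066248 = -22416713/1066248 ≈ -21.024)
(j + k(-26, 145)) + I(-125) = (-22416713/1066248 + 32) + 4*(-125)² = 11703223/1066248 + 4*15625 = 11703223/1066248 + 62500 = 66652203223/1066248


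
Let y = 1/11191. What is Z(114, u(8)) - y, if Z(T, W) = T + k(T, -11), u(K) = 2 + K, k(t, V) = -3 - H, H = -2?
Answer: 1264582/11191 ≈ 113.00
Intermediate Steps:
k(t, V) = -1 (k(t, V) = -3 - 1*(-2) = -3 + 2 = -1)
Z(T, W) = -1 + T (Z(T, W) = T - 1 = -1 + T)
y = 1/11191 ≈ 8.9357e-5
Z(114, u(8)) - y = (-1 + 114) - 1*1/11191 = 113 - 1/11191 = 1264582/11191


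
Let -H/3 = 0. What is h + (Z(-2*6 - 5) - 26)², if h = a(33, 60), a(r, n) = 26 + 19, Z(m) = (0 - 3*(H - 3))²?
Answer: 3070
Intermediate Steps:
H = 0 (H = -3*0 = 0)
Z(m) = 81 (Z(m) = (0 - 3*(0 - 3))² = (0 - 3*(-3))² = (0 + 9)² = 9² = 81)
a(r, n) = 45
h = 45
h + (Z(-2*6 - 5) - 26)² = 45 + (81 - 26)² = 45 + 55² = 45 + 3025 = 3070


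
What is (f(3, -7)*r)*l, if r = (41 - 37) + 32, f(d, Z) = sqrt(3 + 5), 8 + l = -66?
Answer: -5328*sqrt(2) ≈ -7534.9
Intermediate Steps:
l = -74 (l = -8 - 66 = -74)
f(d, Z) = 2*sqrt(2) (f(d, Z) = sqrt(8) = 2*sqrt(2))
r = 36 (r = 4 + 32 = 36)
(f(3, -7)*r)*l = ((2*sqrt(2))*36)*(-74) = (72*sqrt(2))*(-74) = -5328*sqrt(2)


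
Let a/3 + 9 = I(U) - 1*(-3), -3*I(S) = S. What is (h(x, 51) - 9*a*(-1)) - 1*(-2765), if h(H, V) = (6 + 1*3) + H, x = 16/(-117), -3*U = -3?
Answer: 304535/117 ≈ 2602.9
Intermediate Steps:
U = 1 (U = -⅓*(-3) = 1)
I(S) = -S/3
x = -16/117 (x = 16*(-1/117) = -16/117 ≈ -0.13675)
h(H, V) = 9 + H (h(H, V) = (6 + 3) + H = 9 + H)
a = -19 (a = -27 + 3*(-⅓*1 - 1*(-3)) = -27 + 3*(-⅓ + 3) = -27 + 3*(8/3) = -27 + 8 = -19)
(h(x, 51) - 9*a*(-1)) - 1*(-2765) = ((9 - 16/117) - 9*(-19)*(-1)) - 1*(-2765) = (1037/117 - (-171)*(-1)) + 2765 = (1037/117 - 1*171) + 2765 = (1037/117 - 171) + 2765 = -18970/117 + 2765 = 304535/117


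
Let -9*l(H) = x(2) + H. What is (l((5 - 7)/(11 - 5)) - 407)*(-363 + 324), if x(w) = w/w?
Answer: 142883/9 ≈ 15876.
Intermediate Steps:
x(w) = 1
l(H) = -⅑ - H/9 (l(H) = -(1 + H)/9 = -⅑ - H/9)
(l((5 - 7)/(11 - 5)) - 407)*(-363 + 324) = ((-⅑ - (5 - 7)/(9*(11 - 5))) - 407)*(-363 + 324) = ((-⅑ - (-2)/(9*6)) - 407)*(-39) = ((-⅑ - ⅑*(-⅓)) - 407)*(-39) = ((-⅑ + 1/27) - 407)*(-39) = (-2/27 - 407)*(-39) = -10991/27*(-39) = 142883/9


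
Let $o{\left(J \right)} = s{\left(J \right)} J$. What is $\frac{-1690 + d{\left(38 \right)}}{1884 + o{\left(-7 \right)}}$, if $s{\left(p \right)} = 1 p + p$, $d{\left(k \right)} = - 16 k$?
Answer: $- \frac{1149}{991} \approx -1.1594$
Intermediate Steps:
$s{\left(p \right)} = 2 p$ ($s{\left(p \right)} = p + p = 2 p$)
$o{\left(J \right)} = 2 J^{2}$ ($o{\left(J \right)} = 2 J J = 2 J^{2}$)
$\frac{-1690 + d{\left(38 \right)}}{1884 + o{\left(-7 \right)}} = \frac{-1690 - 608}{1884 + 2 \left(-7\right)^{2}} = \frac{-1690 - 608}{1884 + 2 \cdot 49} = - \frac{2298}{1884 + 98} = - \frac{2298}{1982} = \left(-2298\right) \frac{1}{1982} = - \frac{1149}{991}$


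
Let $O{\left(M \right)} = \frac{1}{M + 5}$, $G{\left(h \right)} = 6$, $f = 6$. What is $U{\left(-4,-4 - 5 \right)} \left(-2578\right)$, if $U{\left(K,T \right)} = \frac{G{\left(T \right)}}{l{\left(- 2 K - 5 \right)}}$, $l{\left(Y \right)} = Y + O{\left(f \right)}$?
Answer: $- \frac{85074}{17} \approx -5004.4$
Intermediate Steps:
$O{\left(M \right)} = \frac{1}{5 + M}$
$l{\left(Y \right)} = \frac{1}{11} + Y$ ($l{\left(Y \right)} = Y + \frac{1}{5 + 6} = Y + \frac{1}{11} = \frac{1}{11} + Y$)
$U{\left(K,T \right)} = \frac{6}{- \frac{54}{11} - 2 K}$ ($U{\left(K,T \right)} = \frac{6}{\frac{1}{11} - \left(5 + 2 K\right)} = \frac{6}{- \frac{54}{11} - 2 K}$)
$U{\left(-4,-4 - 5 \right)} \left(-2578\right) = - \frac{33}{27 + 11 \left(-4\right)} \left(-2578\right) = - \frac{33}{27 - 44} \left(-2578\right) = - \frac{33}{-17} \left(-2578\right) = \left(-33\right) \left(- \frac{1}{17}\right) \left(-2578\right) = \frac{33}{17} \left(-2578\right) = - \frac{85074}{17}$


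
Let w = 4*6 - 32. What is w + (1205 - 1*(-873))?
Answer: 2070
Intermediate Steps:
w = -8 (w = 24 - 32 = -8)
w + (1205 - 1*(-873)) = -8 + (1205 - 1*(-873)) = -8 + (1205 + 873) = -8 + 2078 = 2070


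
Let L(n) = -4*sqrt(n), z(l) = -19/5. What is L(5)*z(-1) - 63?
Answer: -63 + 76*sqrt(5)/5 ≈ -29.012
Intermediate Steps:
z(l) = -19/5 (z(l) = -19*1/5 = -19/5)
L(5)*z(-1) - 63 = -4*sqrt(5)*(-19/5) - 63 = 76*sqrt(5)/5 - 63 = -63 + 76*sqrt(5)/5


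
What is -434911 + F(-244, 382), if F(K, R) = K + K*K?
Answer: -375619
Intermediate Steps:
F(K, R) = K + K**2
-434911 + F(-244, 382) = -434911 - 244*(1 - 244) = -434911 - 244*(-243) = -434911 + 59292 = -375619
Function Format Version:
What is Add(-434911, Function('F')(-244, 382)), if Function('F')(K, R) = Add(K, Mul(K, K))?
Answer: -375619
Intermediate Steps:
Function('F')(K, R) = Add(K, Pow(K, 2))
Add(-434911, Function('F')(-244, 382)) = Add(-434911, Mul(-244, Add(1, -244))) = Add(-434911, Mul(-244, -243)) = Add(-434911, 59292) = -375619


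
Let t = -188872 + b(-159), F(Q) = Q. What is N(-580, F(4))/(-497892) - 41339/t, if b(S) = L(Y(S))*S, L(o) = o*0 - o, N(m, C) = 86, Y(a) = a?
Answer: 10281970115/53312532738 ≈ 0.19286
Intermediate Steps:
L(o) = -o (L(o) = 0 - o = -o)
b(S) = -S² (b(S) = (-S)*S = -S²)
t = -214153 (t = -188872 - 1*(-159)² = -188872 - 1*25281 = -188872 - 25281 = -214153)
N(-580, F(4))/(-497892) - 41339/t = 86/(-497892) - 41339/(-214153) = 86*(-1/497892) - 41339*(-1/214153) = -43/248946 + 41339/214153 = 10281970115/53312532738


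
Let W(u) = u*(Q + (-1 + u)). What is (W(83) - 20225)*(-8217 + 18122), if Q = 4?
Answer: -129626735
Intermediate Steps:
W(u) = u*(3 + u) (W(u) = u*(4 + (-1 + u)) = u*(3 + u))
(W(83) - 20225)*(-8217 + 18122) = (83*(3 + 83) - 20225)*(-8217 + 18122) = (83*86 - 20225)*9905 = (7138 - 20225)*9905 = -13087*9905 = -129626735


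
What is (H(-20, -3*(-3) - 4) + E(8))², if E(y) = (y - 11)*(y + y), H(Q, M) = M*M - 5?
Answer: 784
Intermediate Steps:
H(Q, M) = -5 + M² (H(Q, M) = M² - 5 = -5 + M²)
E(y) = 2*y*(-11 + y) (E(y) = (-11 + y)*(2*y) = 2*y*(-11 + y))
(H(-20, -3*(-3) - 4) + E(8))² = ((-5 + (-3*(-3) - 4)²) + 2*8*(-11 + 8))² = ((-5 + (9 - 4)²) + 2*8*(-3))² = ((-5 + 5²) - 48)² = ((-5 + 25) - 48)² = (20 - 48)² = (-28)² = 784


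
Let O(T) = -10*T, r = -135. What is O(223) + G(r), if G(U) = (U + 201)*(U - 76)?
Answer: -16156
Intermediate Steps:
G(U) = (-76 + U)*(201 + U) (G(U) = (201 + U)*(-76 + U) = (-76 + U)*(201 + U))
O(223) + G(r) = -10*223 + (-15276 + (-135)² + 125*(-135)) = -2230 + (-15276 + 18225 - 16875) = -2230 - 13926 = -16156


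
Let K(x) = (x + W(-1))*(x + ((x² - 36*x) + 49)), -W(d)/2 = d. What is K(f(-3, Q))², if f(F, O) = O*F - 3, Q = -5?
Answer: 10099684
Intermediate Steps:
W(d) = -2*d
f(F, O) = -3 + F*O (f(F, O) = F*O - 3 = -3 + F*O)
K(x) = (2 + x)*(49 + x² - 35*x) (K(x) = (x - 2*(-1))*(x + ((x² - 36*x) + 49)) = (x + 2)*(x + (49 + x² - 36*x)) = (2 + x)*(49 + x² - 35*x))
K(f(-3, Q))² = (98 + (-3 - 3*(-5))³ - 33*(-3 - 3*(-5))² - 21*(-3 - 3*(-5)))² = (98 + (-3 + 15)³ - 33*(-3 + 15)² - 21*(-3 + 15))² = (98 + 12³ - 33*12² - 21*12)² = (98 + 1728 - 33*144 - 252)² = (98 + 1728 - 4752 - 252)² = (-3178)² = 10099684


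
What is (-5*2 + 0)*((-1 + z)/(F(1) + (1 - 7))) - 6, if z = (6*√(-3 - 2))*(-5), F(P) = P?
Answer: -8 - 60*I*√5 ≈ -8.0 - 134.16*I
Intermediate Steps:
z = -30*I*√5 (z = (6*√(-5))*(-5) = (6*(I*√5))*(-5) = (6*I*√5)*(-5) = -30*I*√5 ≈ -67.082*I)
(-5*2 + 0)*((-1 + z)/(F(1) + (1 - 7))) - 6 = (-5*2 + 0)*((-1 - 30*I*√5)/(1 + (1 - 7))) - 6 = (-10 + 0)*((-1 - 30*I*√5)/(1 - 6)) - 6 = -10*(-1 - 30*I*√5)/(-5) - 6 = -10*(-1 - 30*I*√5)*(-1)/5 - 6 = -10*(⅕ + 6*I*√5) - 6 = (-2 - 60*I*√5) - 6 = -8 - 60*I*√5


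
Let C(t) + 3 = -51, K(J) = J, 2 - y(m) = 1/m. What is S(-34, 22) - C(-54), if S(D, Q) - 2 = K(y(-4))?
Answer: 233/4 ≈ 58.250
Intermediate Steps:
y(m) = 2 - 1/m
S(D, Q) = 17/4 (S(D, Q) = 2 + (2 - 1/(-4)) = 2 + (2 - 1*(-¼)) = 2 + (2 + ¼) = 2 + 9/4 = 17/4)
C(t) = -54 (C(t) = -3 - 51 = -54)
S(-34, 22) - C(-54) = 17/4 - 1*(-54) = 17/4 + 54 = 233/4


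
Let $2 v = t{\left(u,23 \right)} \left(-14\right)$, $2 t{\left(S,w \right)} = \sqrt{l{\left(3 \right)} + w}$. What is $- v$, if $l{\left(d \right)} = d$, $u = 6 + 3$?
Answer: $\frac{7 \sqrt{26}}{2} \approx 17.847$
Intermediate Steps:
$u = 9$
$t{\left(S,w \right)} = \frac{\sqrt{3 + w}}{2}$
$v = - \frac{7 \sqrt{26}}{2}$ ($v = \frac{\frac{\sqrt{3 + 23}}{2} \left(-14\right)}{2} = \frac{\frac{\sqrt{26}}{2} \left(-14\right)}{2} = \frac{\left(-7\right) \sqrt{26}}{2} = - \frac{7 \sqrt{26}}{2} \approx -17.847$)
$- v = - \frac{\left(-7\right) \sqrt{26}}{2} = \frac{7 \sqrt{26}}{2}$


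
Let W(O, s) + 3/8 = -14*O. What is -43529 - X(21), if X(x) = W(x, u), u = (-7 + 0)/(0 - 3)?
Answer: -345877/8 ≈ -43235.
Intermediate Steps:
u = 7/3 (u = -7/(-3) = -7*(-1/3) = 7/3 ≈ 2.3333)
W(O, s) = -3/8 - 14*O
X(x) = -3/8 - 14*x
-43529 - X(21) = -43529 - (-3/8 - 14*21) = -43529 - (-3/8 - 294) = -43529 - 1*(-2355/8) = -43529 + 2355/8 = -345877/8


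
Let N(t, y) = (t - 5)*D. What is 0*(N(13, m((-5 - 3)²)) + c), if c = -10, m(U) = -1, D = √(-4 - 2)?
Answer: 0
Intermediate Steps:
D = I*√6 (D = √(-6) = I*√6 ≈ 2.4495*I)
N(t, y) = I*√6*(-5 + t) (N(t, y) = (t - 5)*(I*√6) = (-5 + t)*(I*√6) = I*√6*(-5 + t))
0*(N(13, m((-5 - 3)²)) + c) = 0*(I*√6*(-5 + 13) - 10) = 0*(I*√6*8 - 10) = 0*(8*I*√6 - 10) = 0*(-10 + 8*I*√6) = 0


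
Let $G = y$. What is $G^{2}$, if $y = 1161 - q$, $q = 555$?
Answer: $367236$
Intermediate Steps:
$y = 606$ ($y = 1161 - 555 = 606$)
$G = 606$
$G^{2} = 606^{2} = 367236$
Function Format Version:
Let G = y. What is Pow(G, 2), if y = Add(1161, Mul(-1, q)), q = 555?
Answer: 367236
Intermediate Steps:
y = 606 (y = Add(1161, Mul(-1, 555)) = Add(1161, -555) = 606)
G = 606
Pow(G, 2) = Pow(606, 2) = 367236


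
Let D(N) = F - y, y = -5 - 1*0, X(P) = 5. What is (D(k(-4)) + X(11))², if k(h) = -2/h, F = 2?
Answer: 144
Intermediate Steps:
y = -5 (y = -5 + 0 = -5)
D(N) = 7 (D(N) = 2 - 1*(-5) = 2 + 5 = 7)
(D(k(-4)) + X(11))² = (7 + 5)² = 12² = 144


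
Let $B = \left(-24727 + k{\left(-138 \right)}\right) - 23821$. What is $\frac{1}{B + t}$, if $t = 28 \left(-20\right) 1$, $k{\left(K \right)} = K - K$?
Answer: $- \frac{1}{49108} \approx -2.0363 \cdot 10^{-5}$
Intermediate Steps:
$k{\left(K \right)} = 0$
$t = -560$ ($t = \left(-560\right) 1 = -560$)
$B = -48548$ ($B = \left(-24727 + 0\right) - 23821 = -24727 - 23821 = -48548$)
$\frac{1}{B + t} = \frac{1}{-48548 - 560} = \frac{1}{-49108} = - \frac{1}{49108}$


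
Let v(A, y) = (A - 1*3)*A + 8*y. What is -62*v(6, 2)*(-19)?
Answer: 40052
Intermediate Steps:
v(A, y) = 8*y + A*(-3 + A) (v(A, y) = (A - 3)*A + 8*y = (-3 + A)*A + 8*y = A*(-3 + A) + 8*y = 8*y + A*(-3 + A))
-62*v(6, 2)*(-19) = -62*(6**2 - 3*6 + 8*2)*(-19) = -62*(36 - 18 + 16)*(-19) = -62*34*(-19) = -2108*(-19) = 40052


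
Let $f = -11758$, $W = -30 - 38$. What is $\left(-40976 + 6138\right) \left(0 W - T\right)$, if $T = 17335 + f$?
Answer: $194291526$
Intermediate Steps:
$W = -68$ ($W = -30 - 38 = -68$)
$T = 5577$ ($T = 17335 - 11758 = 5577$)
$\left(-40976 + 6138\right) \left(0 W - T\right) = \left(-40976 + 6138\right) \left(0 \left(-68\right) - 5577\right) = - 34838 \left(0 - 5577\right) = \left(-34838\right) \left(-5577\right) = 194291526$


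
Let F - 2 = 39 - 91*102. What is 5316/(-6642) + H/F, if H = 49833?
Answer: -63352657/10229787 ≈ -6.1930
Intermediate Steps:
F = -9241 (F = 2 + (39 - 91*102) = 2 + (39 - 9282) = 2 - 9243 = -9241)
5316/(-6642) + H/F = 5316/(-6642) + 49833/(-9241) = 5316*(-1/6642) + 49833*(-1/9241) = -886/1107 - 49833/9241 = -63352657/10229787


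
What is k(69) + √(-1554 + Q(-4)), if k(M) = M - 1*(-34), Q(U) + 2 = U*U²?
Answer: 103 + 18*I*√5 ≈ 103.0 + 40.249*I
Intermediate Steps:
Q(U) = -2 + U³ (Q(U) = -2 + U*U² = -2 + U³)
k(M) = 34 + M (k(M) = M + 34 = 34 + M)
k(69) + √(-1554 + Q(-4)) = (34 + 69) + √(-1554 + (-2 + (-4)³)) = 103 + √(-1554 + (-2 - 64)) = 103 + √(-1554 - 66) = 103 + √(-1620) = 103 + 18*I*√5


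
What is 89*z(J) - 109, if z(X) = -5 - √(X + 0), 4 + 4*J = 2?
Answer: -554 - 89*I*√2/2 ≈ -554.0 - 62.932*I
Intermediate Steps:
J = -½ (J = -1 + (¼)*2 = -1 + ½ = -½ ≈ -0.50000)
z(X) = -5 - √X
89*z(J) - 109 = 89*(-5 - √(-½)) - 109 = 89*(-5 - I*√2/2) - 109 = (-445 - 89*I*√2/2) - 109 = -554 - 89*I*√2/2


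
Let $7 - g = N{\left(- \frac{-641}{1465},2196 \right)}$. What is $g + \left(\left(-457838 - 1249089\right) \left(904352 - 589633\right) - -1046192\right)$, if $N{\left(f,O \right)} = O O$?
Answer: $-537206134730$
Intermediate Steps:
$N{\left(f,O \right)} = O^{2}$
$g = -4822409$ ($g = 7 - 2196^{2} = 7 - 4822416 = -4822409$)
$g + \left(\left(-457838 - 1249089\right) \left(904352 - 589633\right) - -1046192\right) = -4822409 + \left(\left(-457838 - 1249089\right) \left(904352 - 589633\right) - -1046192\right) = -4822409 + \left(\left(-1706927\right) 314719 + 1046192\right) = -4822409 + \left(-537202358513 + 1046192\right) = -4822409 - 537201312321 = -537206134730$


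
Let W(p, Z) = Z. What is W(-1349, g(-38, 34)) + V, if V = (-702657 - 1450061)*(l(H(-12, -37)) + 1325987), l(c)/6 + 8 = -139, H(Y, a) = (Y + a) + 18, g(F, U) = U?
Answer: -2852577385356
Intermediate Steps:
H(Y, a) = 18 + Y + a
l(c) = -882 (l(c) = -48 + 6*(-139) = -48 - 834 = -882)
V = -2852577385390 (V = (-702657 - 1450061)*(-882 + 1325987) = -2152718*1325105 = -2852577385390)
W(-1349, g(-38, 34)) + V = 34 - 2852577385390 = -2852577385356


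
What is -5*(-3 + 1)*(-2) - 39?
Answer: -59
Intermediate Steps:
-5*(-3 + 1)*(-2) - 39 = -(-10)*(-2) - 39 = -5*4 - 39 = -20 - 39 = -59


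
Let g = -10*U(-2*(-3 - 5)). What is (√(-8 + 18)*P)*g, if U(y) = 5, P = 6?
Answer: -300*√10 ≈ -948.68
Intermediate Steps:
g = -50 (g = -10*5 = -50)
(√(-8 + 18)*P)*g = (√(-8 + 18)*6)*(-50) = (√10*6)*(-50) = (6*√10)*(-50) = -300*√10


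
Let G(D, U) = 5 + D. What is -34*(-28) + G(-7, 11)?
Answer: 950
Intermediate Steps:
-34*(-28) + G(-7, 11) = -34*(-28) + (5 - 7) = 952 - 2 = 950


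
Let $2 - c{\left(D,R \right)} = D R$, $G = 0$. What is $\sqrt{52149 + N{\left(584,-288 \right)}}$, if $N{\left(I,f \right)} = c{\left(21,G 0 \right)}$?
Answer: $11 \sqrt{431} \approx 228.37$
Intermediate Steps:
$c{\left(D,R \right)} = 2 - D R$
$N{\left(I,f \right)} = 2$ ($N{\left(I,f \right)} = 2 - 21 \cdot 0 \cdot 0 = 2 - 21 \cdot 0 = 2 + 0 = 2$)
$\sqrt{52149 + N{\left(584,-288 \right)}} = \sqrt{52149 + 2} = \sqrt{52151} = 11 \sqrt{431}$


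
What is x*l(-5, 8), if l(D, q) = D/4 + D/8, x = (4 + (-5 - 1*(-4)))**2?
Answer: -135/8 ≈ -16.875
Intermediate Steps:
x = 9 (x = (4 + (-5 + 4))**2 = (4 - 1)**2 = 3**2 = 9)
l(D, q) = 3*D/8 (l(D, q) = D*(1/4) + D*(1/8) = D/4 + D/8 = 3*D/8)
x*l(-5, 8) = 9*((3/8)*(-5)) = 9*(-15/8) = -135/8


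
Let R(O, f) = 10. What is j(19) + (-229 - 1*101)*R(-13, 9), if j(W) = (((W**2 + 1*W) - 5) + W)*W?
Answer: 4186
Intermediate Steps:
j(W) = W*(-5 + W**2 + 2*W) (j(W) = (((W**2 + W) - 5) + W)*W = (((W + W**2) - 5) + W)*W = ((-5 + W + W**2) + W)*W = (-5 + W**2 + 2*W)*W = W*(-5 + W**2 + 2*W))
j(19) + (-229 - 1*101)*R(-13, 9) = 19*(-5 + 19**2 + 2*19) + (-229 - 1*101)*10 = 19*(-5 + 361 + 38) + (-229 - 101)*10 = 19*394 - 330*10 = 7486 - 3300 = 4186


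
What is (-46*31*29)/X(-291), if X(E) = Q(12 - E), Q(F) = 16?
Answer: -20677/8 ≈ -2584.6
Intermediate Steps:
X(E) = 16
(-46*31*29)/X(-291) = (-46*31*29)/16 = -1426*29*(1/16) = -41354*1/16 = -20677/8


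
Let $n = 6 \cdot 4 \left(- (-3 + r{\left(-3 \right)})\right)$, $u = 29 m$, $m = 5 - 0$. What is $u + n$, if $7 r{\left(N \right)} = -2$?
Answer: $\frac{1567}{7} \approx 223.86$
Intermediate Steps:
$m = 5$ ($m = 5 + 0 = 5$)
$r{\left(N \right)} = - \frac{2}{7}$ ($r{\left(N \right)} = \frac{1}{7} \left(-2\right) = - \frac{2}{7}$)
$u = 145$ ($u = 29 \cdot 5 = 145$)
$n = \frac{552}{7}$ ($n = 6 \cdot 4 \left(- (-3 - \frac{2}{7})\right) = 24 \left(\left(-1\right) \left(- \frac{23}{7}\right)\right) = 24 \cdot \frac{23}{7} = \frac{552}{7} \approx 78.857$)
$u + n = 145 + \frac{552}{7} = \frac{1567}{7}$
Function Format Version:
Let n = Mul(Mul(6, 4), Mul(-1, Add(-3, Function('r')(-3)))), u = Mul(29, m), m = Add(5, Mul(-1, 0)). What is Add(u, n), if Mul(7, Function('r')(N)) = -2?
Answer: Rational(1567, 7) ≈ 223.86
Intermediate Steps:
m = 5 (m = Add(5, 0) = 5)
Function('r')(N) = Rational(-2, 7) (Function('r')(N) = Mul(Rational(1, 7), -2) = Rational(-2, 7))
u = 145 (u = Mul(29, 5) = 145)
n = Rational(552, 7) (n = Mul(Mul(6, 4), Mul(-1, Add(-3, Rational(-2, 7)))) = Mul(24, Mul(-1, Rational(-23, 7))) = Mul(24, Rational(23, 7)) = Rational(552, 7) ≈ 78.857)
Add(u, n) = Add(145, Rational(552, 7)) = Rational(1567, 7)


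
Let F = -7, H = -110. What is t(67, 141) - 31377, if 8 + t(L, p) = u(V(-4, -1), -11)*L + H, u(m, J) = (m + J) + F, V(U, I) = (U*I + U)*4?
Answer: -32701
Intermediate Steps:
V(U, I) = 4*U + 4*I*U (V(U, I) = (I*U + U)*4 = (U + I*U)*4 = 4*U + 4*I*U)
u(m, J) = -7 + J + m (u(m, J) = (m + J) - 7 = (J + m) - 7 = -7 + J + m)
t(L, p) = -118 - 18*L (t(L, p) = -8 + ((-7 - 11 + 4*(-4)*(1 - 1))*L - 110) = -8 + ((-7 - 11 + 4*(-4)*0)*L - 110) = -8 + ((-7 - 11 + 0)*L - 110) = -8 + (-18*L - 110) = -8 + (-110 - 18*L) = -118 - 18*L)
t(67, 141) - 31377 = (-118 - 18*67) - 31377 = (-118 - 1206) - 31377 = -1324 - 31377 = -32701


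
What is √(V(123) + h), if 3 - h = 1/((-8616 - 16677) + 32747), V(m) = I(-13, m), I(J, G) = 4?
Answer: √388927358/7454 ≈ 2.6457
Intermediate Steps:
V(m) = 4
h = 22361/7454 (h = 3 - 1/((-8616 - 16677) + 32747) = 3 - 1/(-25293 + 32747) = 3 - 1/7454 = 22361/7454 ≈ 2.9999)
√(V(123) + h) = √(4 + 22361/7454) = √(52177/7454) = √388927358/7454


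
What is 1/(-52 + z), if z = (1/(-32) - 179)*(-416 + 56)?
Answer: 4/257597 ≈ 1.5528e-5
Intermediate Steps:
z = 257805/4 (z = (-1/32 - 179)*(-360) = -5729/32*(-360) = 257805/4 ≈ 64451.)
1/(-52 + z) = 1/(-52 + 257805/4) = 1/(257597/4) = 4/257597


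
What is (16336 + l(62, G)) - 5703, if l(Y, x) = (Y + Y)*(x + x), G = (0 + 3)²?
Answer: 12865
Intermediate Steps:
G = 9 (G = 3² = 9)
l(Y, x) = 4*Y*x (l(Y, x) = (2*Y)*(2*x) = 4*Y*x)
(16336 + l(62, G)) - 5703 = (16336 + 4*62*9) - 5703 = (16336 + 2232) - 5703 = 18568 - 5703 = 12865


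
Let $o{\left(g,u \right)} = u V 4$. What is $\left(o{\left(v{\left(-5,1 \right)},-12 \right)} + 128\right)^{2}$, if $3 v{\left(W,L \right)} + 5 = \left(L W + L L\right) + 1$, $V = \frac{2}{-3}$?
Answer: $25600$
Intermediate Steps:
$V = - \frac{2}{3}$ ($V = 2 \left(- \frac{1}{3}\right) = - \frac{2}{3} \approx -0.66667$)
$v{\left(W,L \right)} = - \frac{4}{3} + \frac{L^{2}}{3} + \frac{L W}{3}$ ($v{\left(W,L \right)} = - \frac{5}{3} + \frac{\left(L W + L L\right) + 1}{3} = - \frac{5}{3} + \frac{\left(L W + L^{2}\right) + 1}{3} = - \frac{5}{3} + \frac{\left(L^{2} + L W\right) + 1}{3} = - \frac{5}{3} + \frac{1 + L^{2} + L W}{3} = - \frac{5}{3} + \left(\frac{1}{3} + \frac{L^{2}}{3} + \frac{L W}{3}\right) = - \frac{4}{3} + \frac{L^{2}}{3} + \frac{L W}{3}$)
$o{\left(g,u \right)} = - \frac{8 u}{3}$ ($o{\left(g,u \right)} = u \left(- \frac{2}{3}\right) 4 = - \frac{2 u}{3} \cdot 4 = - \frac{8 u}{3}$)
$\left(o{\left(v{\left(-5,1 \right)},-12 \right)} + 128\right)^{2} = \left(\left(- \frac{8}{3}\right) \left(-12\right) + 128\right)^{2} = \left(32 + 128\right)^{2} = 160^{2} = 25600$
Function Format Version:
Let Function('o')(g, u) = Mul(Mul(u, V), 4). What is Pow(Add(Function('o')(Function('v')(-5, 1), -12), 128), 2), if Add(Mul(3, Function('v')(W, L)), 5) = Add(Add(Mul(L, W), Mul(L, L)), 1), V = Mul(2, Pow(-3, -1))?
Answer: 25600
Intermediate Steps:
V = Rational(-2, 3) (V = Mul(2, Rational(-1, 3)) = Rational(-2, 3) ≈ -0.66667)
Function('v')(W, L) = Add(Rational(-4, 3), Mul(Rational(1, 3), Pow(L, 2)), Mul(Rational(1, 3), L, W)) (Function('v')(W, L) = Add(Rational(-5, 3), Mul(Rational(1, 3), Add(Add(Mul(L, W), Mul(L, L)), 1))) = Add(Rational(-5, 3), Mul(Rational(1, 3), Add(Add(Mul(L, W), Pow(L, 2)), 1))) = Add(Rational(-5, 3), Mul(Rational(1, 3), Add(Add(Pow(L, 2), Mul(L, W)), 1))) = Add(Rational(-5, 3), Mul(Rational(1, 3), Add(1, Pow(L, 2), Mul(L, W)))) = Add(Rational(-5, 3), Add(Rational(1, 3), Mul(Rational(1, 3), Pow(L, 2)), Mul(Rational(1, 3), L, W))) = Add(Rational(-4, 3), Mul(Rational(1, 3), Pow(L, 2)), Mul(Rational(1, 3), L, W)))
Function('o')(g, u) = Mul(Rational(-8, 3), u) (Function('o')(g, u) = Mul(Mul(u, Rational(-2, 3)), 4) = Mul(Mul(Rational(-2, 3), u), 4) = Mul(Rational(-8, 3), u))
Pow(Add(Function('o')(Function('v')(-5, 1), -12), 128), 2) = Pow(Add(Mul(Rational(-8, 3), -12), 128), 2) = Pow(Add(32, 128), 2) = Pow(160, 2) = 25600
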